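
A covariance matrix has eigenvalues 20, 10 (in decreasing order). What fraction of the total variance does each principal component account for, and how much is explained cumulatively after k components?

Step 1 — total variance = trace(Sigma) = Σ λ_i = 20 + 10 = 30.

Step 2 — fraction explained by component i = λ_i / Σ λ:
  PC1: 20/30 = 0.6667
  PC2: 10/30 = 0.3333

Step 3 — cumulative fraction after k components = (λ_1 + ... + λ_k) / Σ λ:
  k = 1: 20/30 = 0.6667
  k = 2: (20 + 10)/30 = 30/30 = 1

Summary (fraction, with percent):

explained: PC1 0.6667 (66.67%), PC2 0.3333 (33.33%);  cumulative: 0.6667, 1


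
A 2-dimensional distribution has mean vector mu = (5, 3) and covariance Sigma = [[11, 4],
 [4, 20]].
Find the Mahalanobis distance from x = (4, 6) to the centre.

Step 1 — centre the observation: (x - mu) = (-1, 3).

Step 2 — invert Sigma. det(Sigma) = 11·20 - (4)² = 204.
  Sigma^{-1} = (1/det) · [[d, -b], [-b, a]] = [[0.098, -0.0196],
 [-0.0196, 0.0539]].

Step 3 — form the quadratic (x - mu)^T · Sigma^{-1} · (x - mu):
  Sigma^{-1} · (x - mu) = (-0.1569, 0.1814).
  (x - mu)^T · [Sigma^{-1} · (x - mu)] = (-1)·(-0.1569) + (3)·(0.1814) = 0.701.

Step 4 — take square root: d = √(0.701) ≈ 0.8372.

d(x, mu) = √(0.701) ≈ 0.8372


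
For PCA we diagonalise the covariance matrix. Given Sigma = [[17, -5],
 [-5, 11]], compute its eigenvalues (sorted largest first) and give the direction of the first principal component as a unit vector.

Step 1 — characteristic polynomial of 2×2 Sigma:
  det(Sigma - λI) = λ² - trace · λ + det = 0.
  trace = 17 + 11 = 28, det = 17·11 - (-5)² = 162.
Step 2 — discriminant:
  Δ = trace² - 4·det = 784 - 648 = 136.
Step 3 — eigenvalues:
  λ = (trace ± √Δ)/2 = (28 ± 11.6619)/2,
  λ_1 = 19.831,  λ_2 = 8.169.

Step 4 — unit eigenvector for λ_1: solve (Sigma - λ_1 I)v = 0. First row:
  (17 - 19.831)·v_x + (-5)·v_y = 0, i.e. (-2.831)·v_x + (-5)·v_y = 0,
  so v ∝ (b, λ_1 - a) = (-5, 2.831); multiply by -1 so the first entry is positive: u = (5, -2.831).
  ||u|| = √((5)² + (-2.831)²) = √(33.0143) ≈ 5.7458,
  v_1 = u/||u|| ≈ (0.8702, -0.4927) (||v_1|| = 1).

λ_1 = 19.831,  λ_2 = 8.169;  v_1 ≈ (0.8702, -0.4927)


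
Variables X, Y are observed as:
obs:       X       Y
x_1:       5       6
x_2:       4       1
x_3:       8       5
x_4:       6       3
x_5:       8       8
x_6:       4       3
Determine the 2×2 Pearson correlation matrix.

Step 1 — column means:
  mean(X) = (5 + 4 + 8 + 6 + 8 + 4) / 6 = 35/6 = 5.8333
  mean(Y) = (6 + 1 + 5 + 3 + 8 + 3) / 6 = 26/6 = 4.3333

Step 2 — sample variances and covariances s[i,j] = (1/(n-1)) · Σ_k (x_{k,i} - mean_i) · (x_{k,j} - mean_j), with n-1 = 5:
  s[X,X] = ((-0.8333)·(-0.8333) + (-1.8333)·(-1.8333) + (2.1667)·(2.1667) + (0.1667)·(0.1667) + (2.1667)·(2.1667) + (-1.8333)·(-1.8333)) / 5 = 16.8333/5 = 3.3667
  s[X,Y] = ((-0.8333)·(1.6667) + (-1.8333)·(-3.3333) + (2.1667)·(0.6667) + (0.1667)·(-1.3333) + (2.1667)·(3.6667) + (-1.8333)·(-1.3333)) / 5 = 16.3333/5 = 3.2667
  s[Y,Y] = ((1.6667)·(1.6667) + (-3.3333)·(-3.3333) + (0.6667)·(0.6667) + (-1.3333)·(-1.3333) + (3.6667)·(3.6667) + (-1.3333)·(-1.3333)) / 5 = 31.3333/5 = 6.2667
  Sample standard deviations s_i = √(s[i,i]):
  s(X) = √(3.3667) = 1.8348
  s(Y) = √(6.2667) = 2.5033

Step 3 — r_{ij} = s_{ij} / (s_i · s_j):
  r[X,X] = 1 (diagonal).
  r[X,Y] = 3.2667 / (1.8348 · 2.5033) = 3.2667 / 4.5932 = 0.7112
  r[Y,Y] = 1 (diagonal).

R is symmetric with unit diagonal. Assembling:

R = [[1, 0.7112],
 [0.7112, 1]]


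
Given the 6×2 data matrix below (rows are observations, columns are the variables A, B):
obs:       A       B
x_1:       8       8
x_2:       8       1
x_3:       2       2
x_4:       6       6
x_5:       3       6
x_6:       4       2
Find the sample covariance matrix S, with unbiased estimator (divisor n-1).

Step 1 — column means:
  mean(A) = (8 + 8 + 2 + 6 + 3 + 4) / 6 = 31/6 = 5.1667
  mean(B) = (8 + 1 + 2 + 6 + 6 + 2) / 6 = 25/6 = 4.1667

Step 2 — sample covariance S[i,j] = (1/(n-1)) · Σ_k (x_{k,i} - mean_i) · (x_{k,j} - mean_j), with n-1 = 5.
  S[A,A] = ((2.8333)·(2.8333) + (2.8333)·(2.8333) + (-3.1667)·(-3.1667) + (0.8333)·(0.8333) + (-2.1667)·(-2.1667) + (-1.1667)·(-1.1667)) / 5 = 32.8333/5 = 6.5667
  S[A,B] = ((2.8333)·(3.8333) + (2.8333)·(-3.1667) + (-3.1667)·(-2.1667) + (0.8333)·(1.8333) + (-2.1667)·(1.8333) + (-1.1667)·(-2.1667)) / 5 = 8.8333/5 = 1.7667
  S[B,B] = ((3.8333)·(3.8333) + (-3.1667)·(-3.1667) + (-2.1667)·(-2.1667) + (1.8333)·(1.8333) + (1.8333)·(1.8333) + (-2.1667)·(-2.1667)) / 5 = 40.8333/5 = 8.1667

S is symmetric (S[j,i] = S[i,j]). Assembling:

S = [[6.5667, 1.7667],
 [1.7667, 8.1667]]


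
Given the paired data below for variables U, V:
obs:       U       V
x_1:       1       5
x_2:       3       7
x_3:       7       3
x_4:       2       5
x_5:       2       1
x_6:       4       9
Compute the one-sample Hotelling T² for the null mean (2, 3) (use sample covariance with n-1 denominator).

Step 1 — sample mean vector:
  mean(U) = (1 + 3 + 7 + 2 + 2 + 4) / 6 = 19/6 = 3.1667
  mean(V) = (5 + 7 + 3 + 5 + 1 + 9) / 6 = 30/6 = 5
  x̄ = (3.1667, 5),  deviation x̄ - mu_0 = (3.1667, 5) - (2, 3) = (1.1667, 2).

Step 2 — sample covariance matrix, S[i,j] = (1/(n-1)) · Σ_k (x_{k,i} - mean_i) · (x_{k,j} - mean_j), divisor n-1 = 5:
  S[U,U] = ((-2.1667)·(-2.1667) + (-0.1667)·(-0.1667) + (3.8333)·(3.8333) + (-1.1667)·(-1.1667) + (-1.1667)·(-1.1667) + (0.8333)·(0.8333)) / 5 = 22.8333/5 = 4.5667
  S[U,V] = ((-2.1667)·(0) + (-0.1667)·(2) + (3.8333)·(-2) + (-1.1667)·(0) + (-1.1667)·(-4) + (0.8333)·(4)) / 5 = 0/5 = 0
  S[V,V] = ((0)·(0) + (2)·(2) + (-2)·(-2) + (0)·(0) + (-4)·(-4) + (4)·(4)) / 5 = 40/5 = 8
  S = [[4.5667, 0],
 [0, 8]].

Step 3 — invert S. det(S) = 4.5667·8 - (0)² = 36.5333.
  S^{-1} = (1/det) · [[d, -b], [-b, a]] = [[0.219, 0],
 [0, 0.125]].

Step 4 — quadratic form (x̄ - mu_0)^T · S^{-1} · (x̄ - mu_0):
  S^{-1} · (x̄ - mu_0) = (0.2555, 0.25),
  (x̄ - mu_0)^T · [...] = (1.1667)·(0.2555) + (2)·(0.25) = 0.7981.

Step 5 — scale by n: T² = 6 · 0.7981 = 4.7883.

T² ≈ 4.7883


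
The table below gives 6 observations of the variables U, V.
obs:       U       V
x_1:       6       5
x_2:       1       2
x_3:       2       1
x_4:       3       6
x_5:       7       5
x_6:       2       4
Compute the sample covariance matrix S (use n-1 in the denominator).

Step 1 — column means:
  mean(U) = (6 + 1 + 2 + 3 + 7 + 2) / 6 = 21/6 = 3.5
  mean(V) = (5 + 2 + 1 + 6 + 5 + 4) / 6 = 23/6 = 3.8333

Step 2 — sample covariance S[i,j] = (1/(n-1)) · Σ_k (x_{k,i} - mean_i) · (x_{k,j} - mean_j), with n-1 = 5.
  S[U,U] = ((2.5)·(2.5) + (-2.5)·(-2.5) + (-1.5)·(-1.5) + (-0.5)·(-0.5) + (3.5)·(3.5) + (-1.5)·(-1.5)) / 5 = 29.5/5 = 5.9
  S[U,V] = ((2.5)·(1.1667) + (-2.5)·(-1.8333) + (-1.5)·(-2.8333) + (-0.5)·(2.1667) + (3.5)·(1.1667) + (-1.5)·(0.1667)) / 5 = 14.5/5 = 2.9
  S[V,V] = ((1.1667)·(1.1667) + (-1.8333)·(-1.8333) + (-2.8333)·(-2.8333) + (2.1667)·(2.1667) + (1.1667)·(1.1667) + (0.1667)·(0.1667)) / 5 = 18.8333/5 = 3.7667

S is symmetric (S[j,i] = S[i,j]). Assembling:

S = [[5.9, 2.9],
 [2.9, 3.7667]]


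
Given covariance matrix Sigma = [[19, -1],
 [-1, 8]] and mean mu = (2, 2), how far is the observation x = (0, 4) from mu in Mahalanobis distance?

Step 1 — centre the observation: (x - mu) = (-2, 2).

Step 2 — invert Sigma. det(Sigma) = 19·8 - (-1)² = 151.
  Sigma^{-1} = (1/det) · [[d, -b], [-b, a]] = [[0.053, 0.0066],
 [0.0066, 0.1258]].

Step 3 — form the quadratic (x - mu)^T · Sigma^{-1} · (x - mu):
  Sigma^{-1} · (x - mu) = (-0.0927, 0.2384).
  (x - mu)^T · [Sigma^{-1} · (x - mu)] = (-2)·(-0.0927) + (2)·(0.2384) = 0.6623.

Step 4 — take square root: d = √(0.6623) ≈ 0.8138.

d(x, mu) = √(0.6623) ≈ 0.8138


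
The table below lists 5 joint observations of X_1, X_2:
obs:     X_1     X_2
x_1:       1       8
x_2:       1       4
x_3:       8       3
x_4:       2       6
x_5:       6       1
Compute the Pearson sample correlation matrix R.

Step 1 — column means:
  mean(X_1) = (1 + 1 + 8 + 2 + 6) / 5 = 18/5 = 3.6
  mean(X_2) = (8 + 4 + 3 + 6 + 1) / 5 = 22/5 = 4.4

Step 2 — sample variances and covariances s[i,j] = (1/(n-1)) · Σ_k (x_{k,i} - mean_i) · (x_{k,j} - mean_j), with n-1 = 4:
  s[X_1,X_1] = ((-2.6)·(-2.6) + (-2.6)·(-2.6) + (4.4)·(4.4) + (-1.6)·(-1.6) + (2.4)·(2.4)) / 4 = 41.2/4 = 10.3
  s[X_1,X_2] = ((-2.6)·(3.6) + (-2.6)·(-0.4) + (4.4)·(-1.4) + (-1.6)·(1.6) + (2.4)·(-3.4)) / 4 = -25.2/4 = -6.3
  s[X_2,X_2] = ((3.6)·(3.6) + (-0.4)·(-0.4) + (-1.4)·(-1.4) + (1.6)·(1.6) + (-3.4)·(-3.4)) / 4 = 29.2/4 = 7.3
  Sample standard deviations s_i = √(s[i,i]):
  s(X_1) = √(10.3) = 3.2094
  s(X_2) = √(7.3) = 2.7019

Step 3 — r_{ij} = s_{ij} / (s_i · s_j):
  r[X_1,X_1] = 1 (diagonal).
  r[X_1,X_2] = -6.3 / (3.2094 · 2.7019) = -6.3 / 8.6712 = -0.7265
  r[X_2,X_2] = 1 (diagonal).

R is symmetric with unit diagonal. Assembling:

R = [[1, -0.7265],
 [-0.7265, 1]]


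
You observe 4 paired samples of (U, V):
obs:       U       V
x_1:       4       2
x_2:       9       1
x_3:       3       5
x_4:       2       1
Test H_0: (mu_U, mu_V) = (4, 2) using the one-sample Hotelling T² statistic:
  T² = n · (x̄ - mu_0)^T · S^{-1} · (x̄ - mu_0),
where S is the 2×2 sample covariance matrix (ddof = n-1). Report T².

Step 1 — sample mean vector:
  mean(U) = (4 + 9 + 3 + 2) / 4 = 18/4 = 4.5
  mean(V) = (2 + 1 + 5 + 1) / 4 = 9/4 = 2.25
  x̄ = (4.5, 2.25),  deviation x̄ - mu_0 = (4.5, 2.25) - (4, 2) = (0.5, 0.25).

Step 2 — sample covariance matrix, S[i,j] = (1/(n-1)) · Σ_k (x_{k,i} - mean_i) · (x_{k,j} - mean_j), divisor n-1 = 3:
  S[U,U] = ((-0.5)·(-0.5) + (4.5)·(4.5) + (-1.5)·(-1.5) + (-2.5)·(-2.5)) / 3 = 29/3 = 9.6667
  S[U,V] = ((-0.5)·(-0.25) + (4.5)·(-1.25) + (-1.5)·(2.75) + (-2.5)·(-1.25)) / 3 = -6.5/3 = -2.1667
  S[V,V] = ((-0.25)·(-0.25) + (-1.25)·(-1.25) + (2.75)·(2.75) + (-1.25)·(-1.25)) / 3 = 10.75/3 = 3.5833
  S = [[9.6667, -2.1667],
 [-2.1667, 3.5833]].

Step 3 — invert S. det(S) = 9.6667·3.5833 - (-2.1667)² = 29.9444.
  S^{-1} = (1/det) · [[d, -b], [-b, a]] = [[0.1197, 0.0724],
 [0.0724, 0.3228]].

Step 4 — quadratic form (x̄ - mu_0)^T · S^{-1} · (x̄ - mu_0):
  S^{-1} · (x̄ - mu_0) = (0.0779, 0.1169),
  (x̄ - mu_0)^T · [...] = (0.5)·(0.0779) + (0.25)·(0.1169) = 0.0682.

Step 5 — scale by n: T² = 4 · 0.0682 = 0.2727.

T² ≈ 0.2727


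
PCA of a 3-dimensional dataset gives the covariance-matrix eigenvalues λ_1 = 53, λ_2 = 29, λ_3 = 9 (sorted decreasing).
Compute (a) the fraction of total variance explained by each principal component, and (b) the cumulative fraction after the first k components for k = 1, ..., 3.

Step 1 — total variance = trace(Sigma) = Σ λ_i = 53 + 29 + 9 = 91.

Step 2 — fraction explained by component i = λ_i / Σ λ:
  PC1: 53/91 = 0.5824
  PC2: 29/91 = 0.3187
  PC3: 9/91 = 0.0989

Step 3 — cumulative fraction after k components = (λ_1 + ... + λ_k) / Σ λ:
  k = 1: 53/91 = 0.5824
  k = 2: (53 + 29)/91 = 82/91 = 0.9011
  k = 3: (53 + 29 + 9)/91 = 91/91 = 1

Summary (fraction, with percent):

explained: PC1 0.5824 (58.24%), PC2 0.3187 (31.87%), PC3 0.0989 (9.89%);  cumulative: 0.5824, 0.9011, 1


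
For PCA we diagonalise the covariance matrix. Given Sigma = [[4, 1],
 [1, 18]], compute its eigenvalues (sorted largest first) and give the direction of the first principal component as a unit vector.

Step 1 — characteristic polynomial of 2×2 Sigma:
  det(Sigma - λI) = λ² - trace · λ + det = 0.
  trace = 4 + 18 = 22, det = 4·18 - (1)² = 71.
Step 2 — discriminant:
  Δ = trace² - 4·det = 484 - 284 = 200.
Step 3 — eigenvalues:
  λ = (trace ± √Δ)/2 = (22 ± 14.1421)/2,
  λ_1 = 18.0711,  λ_2 = 3.9289.

Step 4 — unit eigenvector for λ_1: solve (Sigma - λ_1 I)v = 0. First row:
  (4 - 18.0711)·v_x + (1)·v_y = 0, i.e. (-14.0711)·v_x + (1)·v_y = 0,
  so v ∝ (b, λ_1 - a) = (1, 14.0711) = u.
  ||u|| = √((1)² + (14.0711)²) = √(198.9949) ≈ 14.1066,
  v_1 = u/||u|| ≈ (0.0709, 0.9975) (||v_1|| = 1).

λ_1 = 18.0711,  λ_2 = 3.9289;  v_1 ≈ (0.0709, 0.9975)


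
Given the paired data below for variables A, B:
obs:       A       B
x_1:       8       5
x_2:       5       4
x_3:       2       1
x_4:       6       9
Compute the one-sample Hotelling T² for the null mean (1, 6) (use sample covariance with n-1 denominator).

Step 1 — sample mean vector:
  mean(A) = (8 + 5 + 2 + 6) / 4 = 21/4 = 5.25
  mean(B) = (5 + 4 + 1 + 9) / 4 = 19/4 = 4.75
  x̄ = (5.25, 4.75),  deviation x̄ - mu_0 = (5.25, 4.75) - (1, 6) = (4.25, -1.25).

Step 2 — sample covariance matrix, S[i,j] = (1/(n-1)) · Σ_k (x_{k,i} - mean_i) · (x_{k,j} - mean_j), divisor n-1 = 3:
  S[A,A] = ((2.75)·(2.75) + (-0.25)·(-0.25) + (-3.25)·(-3.25) + (0.75)·(0.75)) / 3 = 18.75/3 = 6.25
  S[A,B] = ((2.75)·(0.25) + (-0.25)·(-0.75) + (-3.25)·(-3.75) + (0.75)·(4.25)) / 3 = 16.25/3 = 5.4167
  S[B,B] = ((0.25)·(0.25) + (-0.75)·(-0.75) + (-3.75)·(-3.75) + (4.25)·(4.25)) / 3 = 32.75/3 = 10.9167
  S = [[6.25, 5.4167],
 [5.4167, 10.9167]].

Step 3 — invert S. det(S) = 6.25·10.9167 - (5.4167)² = 38.8889.
  S^{-1} = (1/det) · [[d, -b], [-b, a]] = [[0.2807, -0.1393],
 [-0.1393, 0.1607]].

Step 4 — quadratic form (x̄ - mu_0)^T · S^{-1} · (x̄ - mu_0):
  S^{-1} · (x̄ - mu_0) = (1.3671, -0.7929),
  (x̄ - mu_0)^T · [...] = (4.25)·(1.3671) + (-1.25)·(-0.7929) = 6.8014.

Step 5 — scale by n: T² = 4 · 6.8014 = 27.2057.

T² ≈ 27.2057


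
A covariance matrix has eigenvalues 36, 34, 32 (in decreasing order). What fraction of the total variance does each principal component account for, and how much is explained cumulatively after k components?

Step 1 — total variance = trace(Sigma) = Σ λ_i = 36 + 34 + 32 = 102.

Step 2 — fraction explained by component i = λ_i / Σ λ:
  PC1: 36/102 = 0.3529
  PC2: 34/102 = 0.3333
  PC3: 32/102 = 0.3137

Step 3 — cumulative fraction after k components = (λ_1 + ... + λ_k) / Σ λ:
  k = 1: 36/102 = 0.3529
  k = 2: (36 + 34)/102 = 70/102 = 0.6863
  k = 3: (36 + 34 + 32)/102 = 102/102 = 1

Summary (fraction, with percent):

explained: PC1 0.3529 (35.29%), PC2 0.3333 (33.33%), PC3 0.3137 (31.37%);  cumulative: 0.3529, 0.6863, 1


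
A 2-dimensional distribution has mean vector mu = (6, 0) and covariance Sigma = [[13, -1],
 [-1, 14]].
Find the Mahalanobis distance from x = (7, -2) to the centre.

Step 1 — centre the observation: (x - mu) = (1, -2).

Step 2 — invert Sigma. det(Sigma) = 13·14 - (-1)² = 181.
  Sigma^{-1} = (1/det) · [[d, -b], [-b, a]] = [[0.0773, 0.0055],
 [0.0055, 0.0718]].

Step 3 — form the quadratic (x - mu)^T · Sigma^{-1} · (x - mu):
  Sigma^{-1} · (x - mu) = (0.0663, -0.1381).
  (x - mu)^T · [Sigma^{-1} · (x - mu)] = (1)·(0.0663) + (-2)·(-0.1381) = 0.3425.

Step 4 — take square root: d = √(0.3425) ≈ 0.5853.

d(x, mu) = √(0.3425) ≈ 0.5853


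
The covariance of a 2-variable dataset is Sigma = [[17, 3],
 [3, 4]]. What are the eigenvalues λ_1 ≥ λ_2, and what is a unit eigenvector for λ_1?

Step 1 — characteristic polynomial of 2×2 Sigma:
  det(Sigma - λI) = λ² - trace · λ + det = 0.
  trace = 17 + 4 = 21, det = 17·4 - (3)² = 59.
Step 2 — discriminant:
  Δ = trace² - 4·det = 441 - 236 = 205.
Step 3 — eigenvalues:
  λ = (trace ± √Δ)/2 = (21 ± 14.3178)/2,
  λ_1 = 17.6589,  λ_2 = 3.3411.

Step 4 — unit eigenvector for λ_1: solve (Sigma - λ_1 I)v = 0. First row:
  (17 - 17.6589)·v_x + (3)·v_y = 0, i.e. (-0.6589)·v_x + (3)·v_y = 0,
  so v ∝ (b, λ_1 - a) = (3, 0.6589) = u.
  ||u|| = √((3)² + (0.6589)²) = √(9.4342) ≈ 3.0715,
  v_1 = u/||u|| ≈ (0.9767, 0.2145) (||v_1|| = 1).

λ_1 = 17.6589,  λ_2 = 3.3411;  v_1 ≈ (0.9767, 0.2145)


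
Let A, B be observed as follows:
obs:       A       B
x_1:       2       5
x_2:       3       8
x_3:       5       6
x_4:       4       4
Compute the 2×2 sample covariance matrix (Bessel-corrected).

Step 1 — column means:
  mean(A) = (2 + 3 + 5 + 4) / 4 = 14/4 = 3.5
  mean(B) = (5 + 8 + 6 + 4) / 4 = 23/4 = 5.75

Step 2 — sample covariance S[i,j] = (1/(n-1)) · Σ_k (x_{k,i} - mean_i) · (x_{k,j} - mean_j), with n-1 = 3.
  S[A,A] = ((-1.5)·(-1.5) + (-0.5)·(-0.5) + (1.5)·(1.5) + (0.5)·(0.5)) / 3 = 5/3 = 1.6667
  S[A,B] = ((-1.5)·(-0.75) + (-0.5)·(2.25) + (1.5)·(0.25) + (0.5)·(-1.75)) / 3 = -0.5/3 = -0.1667
  S[B,B] = ((-0.75)·(-0.75) + (2.25)·(2.25) + (0.25)·(0.25) + (-1.75)·(-1.75)) / 3 = 8.75/3 = 2.9167

S is symmetric (S[j,i] = S[i,j]). Assembling:

S = [[1.6667, -0.1667],
 [-0.1667, 2.9167]]


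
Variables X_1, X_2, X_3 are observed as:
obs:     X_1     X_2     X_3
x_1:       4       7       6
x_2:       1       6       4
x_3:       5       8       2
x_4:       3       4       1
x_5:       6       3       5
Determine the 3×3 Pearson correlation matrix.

Step 1 — column means:
  mean(X_1) = (4 + 1 + 5 + 3 + 6) / 5 = 19/5 = 3.8
  mean(X_2) = (7 + 6 + 8 + 4 + 3) / 5 = 28/5 = 5.6
  mean(X_3) = (6 + 4 + 2 + 1 + 5) / 5 = 18/5 = 3.6

Step 2 — sample variances and covariances s[i,j] = (1/(n-1)) · Σ_k (x_{k,i} - mean_i) · (x_{k,j} - mean_j), with n-1 = 4:
  s[X_1,X_1] = ((0.2)·(0.2) + (-2.8)·(-2.8) + (1.2)·(1.2) + (-0.8)·(-0.8) + (2.2)·(2.2)) / 4 = 14.8/4 = 3.7
  s[X_1,X_2] = ((0.2)·(1.4) + (-2.8)·(0.4) + (1.2)·(2.4) + (-0.8)·(-1.6) + (2.2)·(-2.6)) / 4 = -2.4/4 = -0.6
  s[X_1,X_3] = ((0.2)·(2.4) + (-2.8)·(0.4) + (1.2)·(-1.6) + (-0.8)·(-2.6) + (2.2)·(1.4)) / 4 = 2.6/4 = 0.65
  s[X_2,X_2] = ((1.4)·(1.4) + (0.4)·(0.4) + (2.4)·(2.4) + (-1.6)·(-1.6) + (-2.6)·(-2.6)) / 4 = 17.2/4 = 4.3
  s[X_2,X_3] = ((1.4)·(2.4) + (0.4)·(0.4) + (2.4)·(-1.6) + (-1.6)·(-2.6) + (-2.6)·(1.4)) / 4 = 0.2/4 = 0.05
  s[X_3,X_3] = ((2.4)·(2.4) + (0.4)·(0.4) + (-1.6)·(-1.6) + (-2.6)·(-2.6) + (1.4)·(1.4)) / 4 = 17.2/4 = 4.3
  Sample standard deviations s_i = √(s[i,i]):
  s(X_1) = √(3.7) = 1.9235
  s(X_2) = √(4.3) = 2.0736
  s(X_3) = √(4.3) = 2.0736

Step 3 — r_{ij} = s_{ij} / (s_i · s_j):
  r[X_1,X_1] = 1 (diagonal).
  r[X_1,X_2] = -0.6 / (1.9235 · 2.0736) = -0.6 / 3.9887 = -0.1504
  r[X_1,X_3] = 0.65 / (1.9235 · 2.0736) = 0.65 / 3.9887 = 0.163
  r[X_2,X_2] = 1 (diagonal).
  r[X_2,X_3] = 0.05 / (2.0736 · 2.0736) = 0.05 / 4.3 = 0.0116
  r[X_3,X_3] = 1 (diagonal).

R is symmetric with unit diagonal. Assembling:

R = [[1, -0.1504, 0.163],
 [-0.1504, 1, 0.0116],
 [0.163, 0.0116, 1]]


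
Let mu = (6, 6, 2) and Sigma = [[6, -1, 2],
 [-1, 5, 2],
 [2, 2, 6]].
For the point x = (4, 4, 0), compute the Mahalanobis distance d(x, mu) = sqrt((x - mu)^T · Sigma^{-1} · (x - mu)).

Step 1 — centre the observation: (x - mu) = (-2, -2, -2).

Step 2 — invert Sigma (cofactor / det for 3×3, or solve directly):
  Sigma^{-1} = [[0.2131, 0.082, -0.0984],
 [0.082, 0.2623, -0.1148],
 [-0.0984, -0.1148, 0.2377]].

Step 3 — form the quadratic (x - mu)^T · Sigma^{-1} · (x - mu):
  Sigma^{-1} · (x - mu) = (-0.3934, -0.459, -0.0492).
  (x - mu)^T · [Sigma^{-1} · (x - mu)] = (-2)·(-0.3934) + (-2)·(-0.459) + (-2)·(-0.0492) = 1.8033.

Step 4 — take square root: d = √(1.8033) ≈ 1.3429.

d(x, mu) = √(1.8033) ≈ 1.3429


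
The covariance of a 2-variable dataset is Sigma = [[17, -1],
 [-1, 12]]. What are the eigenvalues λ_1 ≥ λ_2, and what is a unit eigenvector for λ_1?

Step 1 — characteristic polynomial of 2×2 Sigma:
  det(Sigma - λI) = λ² - trace · λ + det = 0.
  trace = 17 + 12 = 29, det = 17·12 - (-1)² = 203.
Step 2 — discriminant:
  Δ = trace² - 4·det = 841 - 812 = 29.
Step 3 — eigenvalues:
  λ = (trace ± √Δ)/2 = (29 ± 5.3852)/2,
  λ_1 = 17.1926,  λ_2 = 11.8074.

Step 4 — unit eigenvector for λ_1: solve (Sigma - λ_1 I)v = 0. First row:
  (17 - 17.1926)·v_x + (-1)·v_y = 0, i.e. (-0.1926)·v_x + (-1)·v_y = 0,
  so v ∝ (b, λ_1 - a) = (-1, 0.1926); multiply by -1 so the first entry is positive: u = (1, -0.1926).
  ||u|| = √((1)² + (-0.1926)²) = √(1.0371) ≈ 1.0184,
  v_1 = u/||u|| ≈ (0.982, -0.1891) (||v_1|| = 1).

λ_1 = 17.1926,  λ_2 = 11.8074;  v_1 ≈ (0.982, -0.1891)


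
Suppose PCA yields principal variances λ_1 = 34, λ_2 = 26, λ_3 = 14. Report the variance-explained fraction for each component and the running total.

Step 1 — total variance = trace(Sigma) = Σ λ_i = 34 + 26 + 14 = 74.

Step 2 — fraction explained by component i = λ_i / Σ λ:
  PC1: 34/74 = 0.4595
  PC2: 26/74 = 0.3514
  PC3: 14/74 = 0.1892

Step 3 — cumulative fraction after k components = (λ_1 + ... + λ_k) / Σ λ:
  k = 1: 34/74 = 0.4595
  k = 2: (34 + 26)/74 = 60/74 = 0.8108
  k = 3: (34 + 26 + 14)/74 = 74/74 = 1

Summary (fraction, with percent):

explained: PC1 0.4595 (45.95%), PC2 0.3514 (35.14%), PC3 0.1892 (18.92%);  cumulative: 0.4595, 0.8108, 1


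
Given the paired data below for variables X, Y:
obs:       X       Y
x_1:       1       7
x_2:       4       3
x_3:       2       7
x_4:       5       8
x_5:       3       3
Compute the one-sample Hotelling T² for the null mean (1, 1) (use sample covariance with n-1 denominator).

Step 1 — sample mean vector:
  mean(X) = (1 + 4 + 2 + 5 + 3) / 5 = 15/5 = 3
  mean(Y) = (7 + 3 + 7 + 8 + 3) / 5 = 28/5 = 5.6
  x̄ = (3, 5.6),  deviation x̄ - mu_0 = (3, 5.6) - (1, 1) = (2, 4.6).

Step 2 — sample covariance matrix, S[i,j] = (1/(n-1)) · Σ_k (x_{k,i} - mean_i) · (x_{k,j} - mean_j), divisor n-1 = 4:
  S[X,X] = ((-2)·(-2) + (1)·(1) + (-1)·(-1) + (2)·(2) + (0)·(0)) / 4 = 10/4 = 2.5
  S[X,Y] = ((-2)·(1.4) + (1)·(-2.6) + (-1)·(1.4) + (2)·(2.4) + (0)·(-2.6)) / 4 = -2/4 = -0.5
  S[Y,Y] = ((1.4)·(1.4) + (-2.6)·(-2.6) + (1.4)·(1.4) + (2.4)·(2.4) + (-2.6)·(-2.6)) / 4 = 23.2/4 = 5.8
  S = [[2.5, -0.5],
 [-0.5, 5.8]].

Step 3 — invert S. det(S) = 2.5·5.8 - (-0.5)² = 14.25.
  S^{-1} = (1/det) · [[d, -b], [-b, a]] = [[0.407, 0.0351],
 [0.0351, 0.1754]].

Step 4 — quadratic form (x̄ - mu_0)^T · S^{-1} · (x̄ - mu_0):
  S^{-1} · (x̄ - mu_0) = (0.9754, 0.8772),
  (x̄ - mu_0)^T · [...] = (2)·(0.9754) + (4.6)·(0.8772) = 5.986.

Step 5 — scale by n: T² = 5 · 5.986 = 29.9298.

T² ≈ 29.9298


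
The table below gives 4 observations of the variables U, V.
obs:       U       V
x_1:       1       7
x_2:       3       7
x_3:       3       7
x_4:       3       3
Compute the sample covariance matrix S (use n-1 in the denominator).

Step 1 — column means:
  mean(U) = (1 + 3 + 3 + 3) / 4 = 10/4 = 2.5
  mean(V) = (7 + 7 + 7 + 3) / 4 = 24/4 = 6

Step 2 — sample covariance S[i,j] = (1/(n-1)) · Σ_k (x_{k,i} - mean_i) · (x_{k,j} - mean_j), with n-1 = 3.
  S[U,U] = ((-1.5)·(-1.5) + (0.5)·(0.5) + (0.5)·(0.5) + (0.5)·(0.5)) / 3 = 3/3 = 1
  S[U,V] = ((-1.5)·(1) + (0.5)·(1) + (0.5)·(1) + (0.5)·(-3)) / 3 = -2/3 = -0.6667
  S[V,V] = ((1)·(1) + (1)·(1) + (1)·(1) + (-3)·(-3)) / 3 = 12/3 = 4

S is symmetric (S[j,i] = S[i,j]). Assembling:

S = [[1, -0.6667],
 [-0.6667, 4]]


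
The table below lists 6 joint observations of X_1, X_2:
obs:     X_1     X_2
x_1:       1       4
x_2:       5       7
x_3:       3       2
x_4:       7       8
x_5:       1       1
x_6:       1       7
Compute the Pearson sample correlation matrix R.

Step 1 — column means:
  mean(X_1) = (1 + 5 + 3 + 7 + 1 + 1) / 6 = 18/6 = 3
  mean(X_2) = (4 + 7 + 2 + 8 + 1 + 7) / 6 = 29/6 = 4.8333

Step 2 — sample variances and covariances s[i,j] = (1/(n-1)) · Σ_k (x_{k,i} - mean_i) · (x_{k,j} - mean_j), with n-1 = 5:
  s[X_1,X_1] = ((-2)·(-2) + (2)·(2) + (0)·(0) + (4)·(4) + (-2)·(-2) + (-2)·(-2)) / 5 = 32/5 = 6.4
  s[X_1,X_2] = ((-2)·(-0.8333) + (2)·(2.1667) + (0)·(-2.8333) + (4)·(3.1667) + (-2)·(-3.8333) + (-2)·(2.1667)) / 5 = 22/5 = 4.4
  s[X_2,X_2] = ((-0.8333)·(-0.8333) + (2.1667)·(2.1667) + (-2.8333)·(-2.8333) + (3.1667)·(3.1667) + (-3.8333)·(-3.8333) + (2.1667)·(2.1667)) / 5 = 42.8333/5 = 8.5667
  Sample standard deviations s_i = √(s[i,i]):
  s(X_1) = √(6.4) = 2.5298
  s(X_2) = √(8.5667) = 2.9269

Step 3 — r_{ij} = s_{ij} / (s_i · s_j):
  r[X_1,X_1] = 1 (diagonal).
  r[X_1,X_2] = 4.4 / (2.5298 · 2.9269) = 4.4 / 7.4045 = 0.5942
  r[X_2,X_2] = 1 (diagonal).

R is symmetric with unit diagonal. Assembling:

R = [[1, 0.5942],
 [0.5942, 1]]


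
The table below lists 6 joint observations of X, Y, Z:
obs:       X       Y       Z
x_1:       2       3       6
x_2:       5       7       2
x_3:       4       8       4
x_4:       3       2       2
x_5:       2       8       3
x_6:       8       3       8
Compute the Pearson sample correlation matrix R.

Step 1 — column means:
  mean(X) = (2 + 5 + 4 + 3 + 2 + 8) / 6 = 24/6 = 4
  mean(Y) = (3 + 7 + 8 + 2 + 8 + 3) / 6 = 31/6 = 5.1667
  mean(Z) = (6 + 2 + 4 + 2 + 3 + 8) / 6 = 25/6 = 4.1667

Step 2 — sample variances and covariances s[i,j] = (1/(n-1)) · Σ_k (x_{k,i} - mean_i) · (x_{k,j} - mean_j), with n-1 = 5:
  s[X,X] = ((-2)·(-2) + (1)·(1) + (0)·(0) + (-1)·(-1) + (-2)·(-2) + (4)·(4)) / 5 = 26/5 = 5.2
  s[X,Y] = ((-2)·(-2.1667) + (1)·(1.8333) + (0)·(2.8333) + (-1)·(-3.1667) + (-2)·(2.8333) + (4)·(-2.1667)) / 5 = -5/5 = -1
  s[X,Z] = ((-2)·(1.8333) + (1)·(-2.1667) + (0)·(-0.1667) + (-1)·(-2.1667) + (-2)·(-1.1667) + (4)·(3.8333)) / 5 = 14/5 = 2.8
  s[Y,Y] = ((-2.1667)·(-2.1667) + (1.8333)·(1.8333) + (2.8333)·(2.8333) + (-3.1667)·(-3.1667) + (2.8333)·(2.8333) + (-2.1667)·(-2.1667)) / 5 = 38.8333/5 = 7.7667
  s[Y,Z] = ((-2.1667)·(1.8333) + (1.8333)·(-2.1667) + (2.8333)·(-0.1667) + (-3.1667)·(-2.1667) + (2.8333)·(-1.1667) + (-2.1667)·(3.8333)) / 5 = -13.1667/5 = -2.6333
  s[Z,Z] = ((1.8333)·(1.8333) + (-2.1667)·(-2.1667) + (-0.1667)·(-0.1667) + (-2.1667)·(-2.1667) + (-1.1667)·(-1.1667) + (3.8333)·(3.8333)) / 5 = 28.8333/5 = 5.7667
  Sample standard deviations s_i = √(s[i,i]):
  s(X) = √(5.2) = 2.2804
  s(Y) = √(7.7667) = 2.7869
  s(Z) = √(5.7667) = 2.4014

Step 3 — r_{ij} = s_{ij} / (s_i · s_j):
  r[X,X] = 1 (diagonal).
  r[X,Y] = -1 / (2.2804 · 2.7869) = -1 / 6.3551 = -0.1574
  r[X,Z] = 2.8 / (2.2804 · 2.4014) = 2.8 / 5.476 = 0.5113
  r[Y,Y] = 1 (diagonal).
  r[Y,Z] = -2.6333 / (2.7869 · 2.4014) = -2.6333 / 6.6924 = -0.3935
  r[Z,Z] = 1 (diagonal).

R is symmetric with unit diagonal. Assembling:

R = [[1, -0.1574, 0.5113],
 [-0.1574, 1, -0.3935],
 [0.5113, -0.3935, 1]]


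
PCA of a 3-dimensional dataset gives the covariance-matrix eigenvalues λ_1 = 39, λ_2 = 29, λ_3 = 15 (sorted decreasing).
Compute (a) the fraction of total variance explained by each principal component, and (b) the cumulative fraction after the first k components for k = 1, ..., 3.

Step 1 — total variance = trace(Sigma) = Σ λ_i = 39 + 29 + 15 = 83.

Step 2 — fraction explained by component i = λ_i / Σ λ:
  PC1: 39/83 = 0.4699
  PC2: 29/83 = 0.3494
  PC3: 15/83 = 0.1807

Step 3 — cumulative fraction after k components = (λ_1 + ... + λ_k) / Σ λ:
  k = 1: 39/83 = 0.4699
  k = 2: (39 + 29)/83 = 68/83 = 0.8193
  k = 3: (39 + 29 + 15)/83 = 83/83 = 1

Summary (fraction, with percent):

explained: PC1 0.4699 (46.99%), PC2 0.3494 (34.94%), PC3 0.1807 (18.07%);  cumulative: 0.4699, 0.8193, 1


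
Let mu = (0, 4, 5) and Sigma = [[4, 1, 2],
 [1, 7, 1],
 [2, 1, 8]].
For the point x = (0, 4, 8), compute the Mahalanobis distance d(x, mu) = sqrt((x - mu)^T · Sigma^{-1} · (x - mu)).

Step 1 — centre the observation: (x - mu) = (0, 0, 3).

Step 2 — invert Sigma (cofactor / det for 3×3, or solve directly):
  Sigma^{-1} = [[0.2926, -0.0319, -0.0691],
 [-0.0319, 0.1489, -0.0106],
 [-0.0691, -0.0106, 0.1436]].

Step 3 — form the quadratic (x - mu)^T · Sigma^{-1} · (x - mu):
  Sigma^{-1} · (x - mu) = (-0.2074, -0.0319, 0.4309).
  (x - mu)^T · [Sigma^{-1} · (x - mu)] = (0)·(-0.2074) + (0)·(-0.0319) + (3)·(0.4309) = 1.2926.

Step 4 — take square root: d = √(1.2926) ≈ 1.1369.

d(x, mu) = √(1.2926) ≈ 1.1369


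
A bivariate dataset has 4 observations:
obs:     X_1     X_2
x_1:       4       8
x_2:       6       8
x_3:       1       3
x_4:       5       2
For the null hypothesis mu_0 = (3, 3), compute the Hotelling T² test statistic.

Step 1 — sample mean vector:
  mean(X_1) = (4 + 6 + 1 + 5) / 4 = 16/4 = 4
  mean(X_2) = (8 + 8 + 3 + 2) / 4 = 21/4 = 5.25
  x̄ = (4, 5.25),  deviation x̄ - mu_0 = (4, 5.25) - (3, 3) = (1, 2.25).

Step 2 — sample covariance matrix, S[i,j] = (1/(n-1)) · Σ_k (x_{k,i} - mean_i) · (x_{k,j} - mean_j), divisor n-1 = 3:
  S[X_1,X_1] = ((0)·(0) + (2)·(2) + (-3)·(-3) + (1)·(1)) / 3 = 14/3 = 4.6667
  S[X_1,X_2] = ((0)·(2.75) + (2)·(2.75) + (-3)·(-2.25) + (1)·(-3.25)) / 3 = 9/3 = 3
  S[X_2,X_2] = ((2.75)·(2.75) + (2.75)·(2.75) + (-2.25)·(-2.25) + (-3.25)·(-3.25)) / 3 = 30.75/3 = 10.25
  S = [[4.6667, 3],
 [3, 10.25]].

Step 3 — invert S. det(S) = 4.6667·10.25 - (3)² = 38.8333.
  S^{-1} = (1/det) · [[d, -b], [-b, a]] = [[0.2639, -0.0773],
 [-0.0773, 0.1202]].

Step 4 — quadratic form (x̄ - mu_0)^T · S^{-1} · (x̄ - mu_0):
  S^{-1} · (x̄ - mu_0) = (0.0901, 0.1931),
  (x̄ - mu_0)^T · [...] = (1)·(0.0901) + (2.25)·(0.1931) = 0.5247.

Step 5 — scale by n: T² = 4 · 0.5247 = 2.0987.

T² ≈ 2.0987


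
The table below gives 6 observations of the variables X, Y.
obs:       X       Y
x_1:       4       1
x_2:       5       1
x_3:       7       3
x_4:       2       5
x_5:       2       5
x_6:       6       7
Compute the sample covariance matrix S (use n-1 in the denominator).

Step 1 — column means:
  mean(X) = (4 + 5 + 7 + 2 + 2 + 6) / 6 = 26/6 = 4.3333
  mean(Y) = (1 + 1 + 3 + 5 + 5 + 7) / 6 = 22/6 = 3.6667

Step 2 — sample covariance S[i,j] = (1/(n-1)) · Σ_k (x_{k,i} - mean_i) · (x_{k,j} - mean_j), with n-1 = 5.
  S[X,X] = ((-0.3333)·(-0.3333) + (0.6667)·(0.6667) + (2.6667)·(2.6667) + (-2.3333)·(-2.3333) + (-2.3333)·(-2.3333) + (1.6667)·(1.6667)) / 5 = 21.3333/5 = 4.2667
  S[X,Y] = ((-0.3333)·(-2.6667) + (0.6667)·(-2.6667) + (2.6667)·(-0.6667) + (-2.3333)·(1.3333) + (-2.3333)·(1.3333) + (1.6667)·(3.3333)) / 5 = -3.3333/5 = -0.6667
  S[Y,Y] = ((-2.6667)·(-2.6667) + (-2.6667)·(-2.6667) + (-0.6667)·(-0.6667) + (1.3333)·(1.3333) + (1.3333)·(1.3333) + (3.3333)·(3.3333)) / 5 = 29.3333/5 = 5.8667

S is symmetric (S[j,i] = S[i,j]). Assembling:

S = [[4.2667, -0.6667],
 [-0.6667, 5.8667]]


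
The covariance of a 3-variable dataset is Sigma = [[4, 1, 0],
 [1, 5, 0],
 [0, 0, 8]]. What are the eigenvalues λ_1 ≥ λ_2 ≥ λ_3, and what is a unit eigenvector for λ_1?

Step 1 — characteristic polynomial p(λ) = det(λI - Sigma) = λ³ - tr·λ² + c_1·λ - det, where tr = trace, c_1 = sum of the principal 2×2 minors, det = det(Sigma):
  tr = 4 + 5 + 8 = 17,
  c_1 = (4·5 - (1)²) + (4·8 - (0)²) + (5·8 - (0)²) = 19 + 32 + 40 = 91,
  det = 4·(5·8 - (0)²) - (1)·((1)·8 - (0)·(0)) + (0)·((1)·(0) - 5·(0)) = 4·(40) - (1)·(8) + (0)·(0) = 152.
  So p(λ) = λ³ - 17λ² + 91λ - 152.
Step 2 — look for an integer root (rational root theorem: any rational root is an integer divisor of 152). Testing λ = 8:
  p(8) = 512 - 1088 + 728 - 152 = 0  ✓
  Dividing out (λ - 8): p(λ) = (λ - 8)(λ² - 9λ + 19).
Step 3 — remaining eigenvalues from the quadratic λ² - 9λ + 19 = 0:
  Δ = 9² - 4·19 = 81 - 76 = 5,  λ = (9 ± √5)/2 = (9 ± 2.2361)/2 ≈ 5.618 or 3.382.
  Sorted: λ_1 = 8,  λ_2 = 5.618,  λ_3 = 3.382  (check: sum = 17 = tr ✓).

Step 4 — unit eigenvector for λ_1 = 8: v spans the null space of (Sigma - λ_1 I), whose rows are
  r_1 = (-4, 1, 0),  r_2 = (1, -3, 0),  r_3 = (0, 0, 0).
  v is orthogonal to every row, so take v ∝ r_1 × r_2 = ((1)·(0) - (0)·(-3), (0)·(1) - (-4)·(0), (-4)·(-3) - (1)·(1)) = (0, 0, 11).
  Rescale (divide by 11): u = (0, 0, 1).
  ||u|| = √((0)² + (0)² + (1)²) = √(1) = 1,  v_1 = u/||u|| ≈ (0, 0, 1) (||v_1|| = 1).

λ_1 = 8,  λ_2 = 5.618,  λ_3 = 3.382;  v_1 ≈ (0, 0, 1)


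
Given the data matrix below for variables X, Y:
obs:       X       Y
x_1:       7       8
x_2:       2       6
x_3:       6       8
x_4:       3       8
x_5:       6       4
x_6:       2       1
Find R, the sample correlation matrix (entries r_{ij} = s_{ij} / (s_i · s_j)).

Step 1 — column means:
  mean(X) = (7 + 2 + 6 + 3 + 6 + 2) / 6 = 26/6 = 4.3333
  mean(Y) = (8 + 6 + 8 + 8 + 4 + 1) / 6 = 35/6 = 5.8333

Step 2 — sample variances and covariances s[i,j] = (1/(n-1)) · Σ_k (x_{k,i} - mean_i) · (x_{k,j} - mean_j), with n-1 = 5:
  s[X,X] = ((2.6667)·(2.6667) + (-2.3333)·(-2.3333) + (1.6667)·(1.6667) + (-1.3333)·(-1.3333) + (1.6667)·(1.6667) + (-2.3333)·(-2.3333)) / 5 = 25.3333/5 = 5.0667
  s[X,Y] = ((2.6667)·(2.1667) + (-2.3333)·(0.1667) + (1.6667)·(2.1667) + (-1.3333)·(2.1667) + (1.6667)·(-1.8333) + (-2.3333)·(-4.8333)) / 5 = 14.3333/5 = 2.8667
  s[Y,Y] = ((2.1667)·(2.1667) + (0.1667)·(0.1667) + (2.1667)·(2.1667) + (2.1667)·(2.1667) + (-1.8333)·(-1.8333) + (-4.8333)·(-4.8333)) / 5 = 40.8333/5 = 8.1667
  Sample standard deviations s_i = √(s[i,i]):
  s(X) = √(5.0667) = 2.2509
  s(Y) = √(8.1667) = 2.8577

Step 3 — r_{ij} = s_{ij} / (s_i · s_j):
  r[X,X] = 1 (diagonal).
  r[X,Y] = 2.8667 / (2.2509 · 2.8577) = 2.8667 / 6.4326 = 0.4456
  r[Y,Y] = 1 (diagonal).

R is symmetric with unit diagonal. Assembling:

R = [[1, 0.4456],
 [0.4456, 1]]


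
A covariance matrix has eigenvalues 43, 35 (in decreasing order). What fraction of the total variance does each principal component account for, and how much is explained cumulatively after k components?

Step 1 — total variance = trace(Sigma) = Σ λ_i = 43 + 35 = 78.

Step 2 — fraction explained by component i = λ_i / Σ λ:
  PC1: 43/78 = 0.5513
  PC2: 35/78 = 0.4487

Step 3 — cumulative fraction after k components = (λ_1 + ... + λ_k) / Σ λ:
  k = 1: 43/78 = 0.5513
  k = 2: (43 + 35)/78 = 78/78 = 1

Summary (fraction, with percent):

explained: PC1 0.5513 (55.13%), PC2 0.4487 (44.87%);  cumulative: 0.5513, 1


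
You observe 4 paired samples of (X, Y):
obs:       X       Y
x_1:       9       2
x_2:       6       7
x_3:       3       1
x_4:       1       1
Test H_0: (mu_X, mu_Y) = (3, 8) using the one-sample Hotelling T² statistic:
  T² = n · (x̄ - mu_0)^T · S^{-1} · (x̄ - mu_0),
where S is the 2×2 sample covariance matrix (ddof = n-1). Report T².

Step 1 — sample mean vector:
  mean(X) = (9 + 6 + 3 + 1) / 4 = 19/4 = 4.75
  mean(Y) = (2 + 7 + 1 + 1) / 4 = 11/4 = 2.75
  x̄ = (4.75, 2.75),  deviation x̄ - mu_0 = (4.75, 2.75) - (3, 8) = (1.75, -5.25).

Step 2 — sample covariance matrix, S[i,j] = (1/(n-1)) · Σ_k (x_{k,i} - mean_i) · (x_{k,j} - mean_j), divisor n-1 = 3:
  S[X,X] = ((4.25)·(4.25) + (1.25)·(1.25) + (-1.75)·(-1.75) + (-3.75)·(-3.75)) / 3 = 36.75/3 = 12.25
  S[X,Y] = ((4.25)·(-0.75) + (1.25)·(4.25) + (-1.75)·(-1.75) + (-3.75)·(-1.75)) / 3 = 11.75/3 = 3.9167
  S[Y,Y] = ((-0.75)·(-0.75) + (4.25)·(4.25) + (-1.75)·(-1.75) + (-1.75)·(-1.75)) / 3 = 24.75/3 = 8.25
  S = [[12.25, 3.9167],
 [3.9167, 8.25]].

Step 3 — invert S. det(S) = 12.25·8.25 - (3.9167)² = 85.7222.
  S^{-1} = (1/det) · [[d, -b], [-b, a]] = [[0.0962, -0.0457],
 [-0.0457, 0.1429]].

Step 4 — quadratic form (x̄ - mu_0)^T · S^{-1} · (x̄ - mu_0):
  S^{-1} · (x̄ - mu_0) = (0.4083, -0.8302),
  (x̄ - mu_0)^T · [...] = (1.75)·(0.4083) + (-5.25)·(-0.8302) = 5.0731.

Step 5 — scale by n: T² = 4 · 5.0731 = 20.2923.

T² ≈ 20.2923


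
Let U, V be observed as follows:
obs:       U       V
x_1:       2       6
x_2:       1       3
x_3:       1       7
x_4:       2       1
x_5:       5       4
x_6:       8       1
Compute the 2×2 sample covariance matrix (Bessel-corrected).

Step 1 — column means:
  mean(U) = (2 + 1 + 1 + 2 + 5 + 8) / 6 = 19/6 = 3.1667
  mean(V) = (6 + 3 + 7 + 1 + 4 + 1) / 6 = 22/6 = 3.6667

Step 2 — sample covariance S[i,j] = (1/(n-1)) · Σ_k (x_{k,i} - mean_i) · (x_{k,j} - mean_j), with n-1 = 5.
  S[U,U] = ((-1.1667)·(-1.1667) + (-2.1667)·(-2.1667) + (-2.1667)·(-2.1667) + (-1.1667)·(-1.1667) + (1.8333)·(1.8333) + (4.8333)·(4.8333)) / 5 = 38.8333/5 = 7.7667
  S[U,V] = ((-1.1667)·(2.3333) + (-2.1667)·(-0.6667) + (-2.1667)·(3.3333) + (-1.1667)·(-2.6667) + (1.8333)·(0.3333) + (4.8333)·(-2.6667)) / 5 = -17.6667/5 = -3.5333
  S[V,V] = ((2.3333)·(2.3333) + (-0.6667)·(-0.6667) + (3.3333)·(3.3333) + (-2.6667)·(-2.6667) + (0.3333)·(0.3333) + (-2.6667)·(-2.6667)) / 5 = 31.3333/5 = 6.2667

S is symmetric (S[j,i] = S[i,j]). Assembling:

S = [[7.7667, -3.5333],
 [-3.5333, 6.2667]]


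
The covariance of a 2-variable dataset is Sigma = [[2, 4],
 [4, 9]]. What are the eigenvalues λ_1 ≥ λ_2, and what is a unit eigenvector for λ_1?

Step 1 — characteristic polynomial of 2×2 Sigma:
  det(Sigma - λI) = λ² - trace · λ + det = 0.
  trace = 2 + 9 = 11, det = 2·9 - (4)² = 2.
Step 2 — discriminant:
  Δ = trace² - 4·det = 121 - 8 = 113.
Step 3 — eigenvalues:
  λ = (trace ± √Δ)/2 = (11 ± 10.6301)/2,
  λ_1 = 10.8151,  λ_2 = 0.1849.

Step 4 — unit eigenvector for λ_1: solve (Sigma - λ_1 I)v = 0. First row:
  (2 - 10.8151)·v_x + (4)·v_y = 0, i.e. (-8.8151)·v_x + (4)·v_y = 0,
  so v ∝ (b, λ_1 - a) = (4, 8.8151) = u.
  ||u|| = √((4)² + (8.8151)²) = √(93.7055) ≈ 9.6802,
  v_1 = u/||u|| ≈ (0.4132, 0.9106) (||v_1|| = 1).

λ_1 = 10.8151,  λ_2 = 0.1849;  v_1 ≈ (0.4132, 0.9106)


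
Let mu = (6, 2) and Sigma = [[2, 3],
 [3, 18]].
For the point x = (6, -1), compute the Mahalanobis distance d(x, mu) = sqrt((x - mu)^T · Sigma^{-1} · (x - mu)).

Step 1 — centre the observation: (x - mu) = (0, -3).

Step 2 — invert Sigma. det(Sigma) = 2·18 - (3)² = 27.
  Sigma^{-1} = (1/det) · [[d, -b], [-b, a]] = [[0.6667, -0.1111],
 [-0.1111, 0.0741]].

Step 3 — form the quadratic (x - mu)^T · Sigma^{-1} · (x - mu):
  Sigma^{-1} · (x - mu) = (0.3333, -0.2222).
  (x - mu)^T · [Sigma^{-1} · (x - mu)] = (0)·(0.3333) + (-3)·(-0.2222) = 0.6667.

Step 4 — take square root: d = √(0.6667) ≈ 0.8165.

d(x, mu) = √(0.6667) ≈ 0.8165


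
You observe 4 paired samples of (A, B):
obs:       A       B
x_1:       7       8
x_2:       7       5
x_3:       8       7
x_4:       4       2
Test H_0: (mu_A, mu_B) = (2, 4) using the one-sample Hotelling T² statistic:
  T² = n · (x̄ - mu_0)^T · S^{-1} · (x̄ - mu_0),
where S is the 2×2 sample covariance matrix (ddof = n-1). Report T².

Step 1 — sample mean vector:
  mean(A) = (7 + 7 + 8 + 4) / 4 = 26/4 = 6.5
  mean(B) = (8 + 5 + 7 + 2) / 4 = 22/4 = 5.5
  x̄ = (6.5, 5.5),  deviation x̄ - mu_0 = (6.5, 5.5) - (2, 4) = (4.5, 1.5).

Step 2 — sample covariance matrix, S[i,j] = (1/(n-1)) · Σ_k (x_{k,i} - mean_i) · (x_{k,j} - mean_j), divisor n-1 = 3:
  S[A,A] = ((0.5)·(0.5) + (0.5)·(0.5) + (1.5)·(1.5) + (-2.5)·(-2.5)) / 3 = 9/3 = 3
  S[A,B] = ((0.5)·(2.5) + (0.5)·(-0.5) + (1.5)·(1.5) + (-2.5)·(-3.5)) / 3 = 12/3 = 4
  S[B,B] = ((2.5)·(2.5) + (-0.5)·(-0.5) + (1.5)·(1.5) + (-3.5)·(-3.5)) / 3 = 21/3 = 7
  S = [[3, 4],
 [4, 7]].

Step 3 — invert S. det(S) = 3·7 - (4)² = 5.
  S^{-1} = (1/det) · [[d, -b], [-b, a]] = [[1.4, -0.8],
 [-0.8, 0.6]].

Step 4 — quadratic form (x̄ - mu_0)^T · S^{-1} · (x̄ - mu_0):
  S^{-1} · (x̄ - mu_0) = (5.1, -2.7),
  (x̄ - mu_0)^T · [...] = (4.5)·(5.1) + (1.5)·(-2.7) = 18.9.

Step 5 — scale by n: T² = 4 · 18.9 = 75.6.

T² ≈ 75.6


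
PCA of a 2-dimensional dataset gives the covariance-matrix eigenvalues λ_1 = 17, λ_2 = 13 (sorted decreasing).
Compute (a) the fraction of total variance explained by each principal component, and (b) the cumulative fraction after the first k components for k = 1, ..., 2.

Step 1 — total variance = trace(Sigma) = Σ λ_i = 17 + 13 = 30.

Step 2 — fraction explained by component i = λ_i / Σ λ:
  PC1: 17/30 = 0.5667
  PC2: 13/30 = 0.4333

Step 3 — cumulative fraction after k components = (λ_1 + ... + λ_k) / Σ λ:
  k = 1: 17/30 = 0.5667
  k = 2: (17 + 13)/30 = 30/30 = 1

Summary (fraction, with percent):

explained: PC1 0.5667 (56.67%), PC2 0.4333 (43.33%);  cumulative: 0.5667, 1


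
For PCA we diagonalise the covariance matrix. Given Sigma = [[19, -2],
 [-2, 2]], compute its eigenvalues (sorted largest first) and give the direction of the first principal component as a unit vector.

Step 1 — characteristic polynomial of 2×2 Sigma:
  det(Sigma - λI) = λ² - trace · λ + det = 0.
  trace = 19 + 2 = 21, det = 19·2 - (-2)² = 34.
Step 2 — discriminant:
  Δ = trace² - 4·det = 441 - 136 = 305.
Step 3 — eigenvalues:
  λ = (trace ± √Δ)/2 = (21 ± 17.4642)/2,
  λ_1 = 19.2321,  λ_2 = 1.7679.

Step 4 — unit eigenvector for λ_1: solve (Sigma - λ_1 I)v = 0. First row:
  (19 - 19.2321)·v_x + (-2)·v_y = 0, i.e. (-0.2321)·v_x + (-2)·v_y = 0,
  so v ∝ (b, λ_1 - a) = (-2, 0.2321); multiply by -1 so the first entry is positive: u = (2, -0.2321).
  ||u|| = √((2)² + (-0.2321)²) = √(4.0539) ≈ 2.0134,
  v_1 = u/||u|| ≈ (0.9933, -0.1153) (||v_1|| = 1).

λ_1 = 19.2321,  λ_2 = 1.7679;  v_1 ≈ (0.9933, -0.1153)
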